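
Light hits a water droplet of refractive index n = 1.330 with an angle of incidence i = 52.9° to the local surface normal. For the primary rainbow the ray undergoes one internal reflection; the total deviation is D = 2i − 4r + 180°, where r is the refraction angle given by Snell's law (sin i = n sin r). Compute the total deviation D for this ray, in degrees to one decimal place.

138.4°

sin r = sin 52.9° / 1.330 = 0.7976/1.330 = 0.5997; r = 36.85°.
D = 2·52.9° − 4·36.85° + 180° = 105.80° − 147.39° + 180° = 138.41°.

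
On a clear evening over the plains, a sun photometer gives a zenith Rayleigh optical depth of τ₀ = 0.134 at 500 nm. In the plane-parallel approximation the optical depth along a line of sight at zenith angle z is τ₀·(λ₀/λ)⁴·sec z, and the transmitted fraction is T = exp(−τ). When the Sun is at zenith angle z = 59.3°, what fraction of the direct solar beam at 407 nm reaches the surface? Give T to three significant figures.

sec 59.3° = 1.9587.
τ = 0.134 × (500/407)⁴ × 1.9587 = 0.134 × 2.2777 × 1.9587 = 0.5978.
T = exp(−0.5978) = 0.5500.

0.550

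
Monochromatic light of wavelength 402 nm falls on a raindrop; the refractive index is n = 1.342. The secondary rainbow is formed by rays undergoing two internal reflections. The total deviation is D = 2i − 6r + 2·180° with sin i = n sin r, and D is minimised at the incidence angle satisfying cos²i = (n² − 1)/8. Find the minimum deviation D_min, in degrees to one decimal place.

cos²i = (1.80096 − 1)/8 = 0.10012; i = arccos(0.31642) = 71.554°.
sin r = sin 71.554°/1.342 = 0.70687; r = 44.981°.
D_min = 2·71.554° − 6·44.981° + 360° = 233.222°.

233.2°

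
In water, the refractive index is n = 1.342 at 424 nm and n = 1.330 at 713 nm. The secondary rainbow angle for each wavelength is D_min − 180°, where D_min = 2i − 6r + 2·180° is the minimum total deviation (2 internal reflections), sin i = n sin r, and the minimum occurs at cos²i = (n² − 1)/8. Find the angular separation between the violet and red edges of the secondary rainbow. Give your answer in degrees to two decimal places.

At 424 nm (n = 1.342): cos²i = 0.10012 → i = 71.554°, r = 44.981°, D_min = 233.222°, rainbow angle = 53.222°.
At 713 nm (n = 1.330): cos²i = 0.09611 → i = 71.940°, r = 45.630°, D_min = 230.101°, rainbow angle = 50.101°.
Angular width = |53.222° − 50.101°| = 3.121°.

3.12°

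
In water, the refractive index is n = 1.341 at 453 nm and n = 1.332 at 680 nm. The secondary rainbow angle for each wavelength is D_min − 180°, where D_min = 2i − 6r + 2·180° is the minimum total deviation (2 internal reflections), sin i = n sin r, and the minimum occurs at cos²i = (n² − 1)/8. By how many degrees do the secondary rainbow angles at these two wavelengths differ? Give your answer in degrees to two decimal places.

2.34°

At 453 nm (n = 1.341): cos²i = 0.09979 → i = 71.586°, r = 45.034°, D_min = 232.966°, rainbow angle = 52.966°.
At 680 nm (n = 1.332): cos²i = 0.09678 → i = 71.875°, r = 45.520°, D_min = 230.628°, rainbow angle = 50.628°.
Angular width = |52.966° − 50.628°| = 2.337°.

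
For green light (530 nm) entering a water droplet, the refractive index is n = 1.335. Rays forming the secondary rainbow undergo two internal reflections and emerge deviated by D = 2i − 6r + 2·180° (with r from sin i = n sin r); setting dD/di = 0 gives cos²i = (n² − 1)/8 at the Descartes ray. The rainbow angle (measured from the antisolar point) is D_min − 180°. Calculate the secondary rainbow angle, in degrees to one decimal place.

cos²i = (1.78222 − 1)/8 = 0.09778; i = arccos(0.31269) = 71.778°.
sin r = sin 71.778°/1.335 = 0.71150; r = 45.357°.
D_min = 2·71.778° − 6·45.357° + 360° = 231.414°.
Rainbow angle = D_min − 180° = 51.414°.

51.4°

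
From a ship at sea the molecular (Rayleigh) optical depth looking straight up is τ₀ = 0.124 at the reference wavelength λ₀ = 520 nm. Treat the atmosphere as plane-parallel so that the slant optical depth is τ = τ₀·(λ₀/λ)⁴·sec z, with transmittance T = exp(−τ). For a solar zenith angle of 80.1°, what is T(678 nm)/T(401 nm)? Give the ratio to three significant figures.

5.99

Airmass: sec 80.1° = 5.8164.
τ(678 nm) = 0.124 × (520/678)⁴ × 5.8164 = 0.124 × 0.3460 × 5.8164 = 0.2496.
τ(401 nm) = 0.124 × (520/401)⁴ × 5.8164 = 0.124 × 2.8277 × 5.8164 = 2.0394.
T(678)/T(401) = exp(τ_B − τ_A) = exp(1.7899) = 5.9887.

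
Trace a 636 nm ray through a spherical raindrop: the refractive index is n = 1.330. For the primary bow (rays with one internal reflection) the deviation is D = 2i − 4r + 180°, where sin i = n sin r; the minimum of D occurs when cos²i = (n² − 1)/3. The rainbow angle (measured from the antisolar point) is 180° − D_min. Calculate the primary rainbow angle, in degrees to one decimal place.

42.5°

cos²i = (1.76890 − 1)/3 = 0.25630; i = arccos(0.50626) = 59.585°.
sin r = sin 59.585°/1.330 = 0.64841; r = 40.422°.
D_min = 2·59.585° − 4·40.422° + 180° = 137.484°.
Rainbow angle = 180° − D_min = 42.516°.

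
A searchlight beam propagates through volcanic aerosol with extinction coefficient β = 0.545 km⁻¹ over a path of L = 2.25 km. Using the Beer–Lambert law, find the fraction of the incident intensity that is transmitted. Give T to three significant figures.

0.293

τ = β·L = 0.545 × 2.25 = 1.2263.
T = exp(−1.2263) = 0.2934.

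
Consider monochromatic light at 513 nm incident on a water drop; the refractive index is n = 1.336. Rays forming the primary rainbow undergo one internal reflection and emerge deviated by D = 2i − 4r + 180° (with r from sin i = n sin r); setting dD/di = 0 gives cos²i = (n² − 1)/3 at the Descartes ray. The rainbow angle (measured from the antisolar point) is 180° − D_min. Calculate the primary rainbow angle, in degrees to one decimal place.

41.6°

cos²i = (1.78490 − 1)/3 = 0.26163; i = arccos(0.51150) = 59.236°.
sin r = sin 59.236°/1.336 = 0.64318; r = 40.029°.
D_min = 2·59.236° − 4·40.029° + 180° = 138.356°.
Rainbow angle = 180° − D_min = 41.644°.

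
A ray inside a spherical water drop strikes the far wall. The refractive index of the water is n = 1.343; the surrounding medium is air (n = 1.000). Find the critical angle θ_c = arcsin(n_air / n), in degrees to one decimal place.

48.1°

sin θ_c = n_air / n = 1.000 / 1.343 = 0.7446.
θ_c = arcsin(0.7446) = 48.12°.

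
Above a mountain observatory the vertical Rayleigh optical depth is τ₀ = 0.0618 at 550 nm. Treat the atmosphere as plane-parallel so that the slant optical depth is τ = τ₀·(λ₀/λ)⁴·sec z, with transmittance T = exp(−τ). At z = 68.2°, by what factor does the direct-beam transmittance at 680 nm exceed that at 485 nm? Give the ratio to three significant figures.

1.23

Airmass: sec 68.2° = 2.6927.
τ(680 nm) = 0.0618 × (550/680)⁴ × 2.6927 = 0.0618 × 0.4280 × 2.6927 = 0.0712.
τ(485 nm) = 0.0618 × (550/485)⁴ × 2.6927 = 0.0618 × 1.6538 × 2.6927 = 0.2752.
T(680)/T(485) = exp(τ_B − τ_A) = exp(0.2040) = 1.2263.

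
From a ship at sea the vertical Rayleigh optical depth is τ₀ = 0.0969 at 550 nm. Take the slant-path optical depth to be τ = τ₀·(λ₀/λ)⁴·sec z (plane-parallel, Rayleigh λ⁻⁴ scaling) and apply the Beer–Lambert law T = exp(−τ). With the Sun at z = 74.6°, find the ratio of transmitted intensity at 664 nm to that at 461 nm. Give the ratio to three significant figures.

1.76

Airmass: sec 74.6° = 3.7657.
τ(664 nm) = 0.0969 × (550/664)⁴ × 3.7657 = 0.0969 × 0.4707 × 3.7657 = 0.1718.
τ(461 nm) = 0.0969 × (550/461)⁴ × 3.7657 = 0.0969 × 2.0260 × 3.7657 = 0.7393.
T(664)/T(461) = exp(τ_B − τ_A) = exp(0.5675) = 1.7639.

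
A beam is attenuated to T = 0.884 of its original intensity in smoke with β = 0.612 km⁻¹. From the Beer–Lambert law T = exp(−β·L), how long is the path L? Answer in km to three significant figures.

0.201 km

Beer–Lambert: T = exp(−βL) ⇒ L = −ln(T)/β = −ln(0.884)/0.612 = 0.1233/0.612 = 0.2015 km.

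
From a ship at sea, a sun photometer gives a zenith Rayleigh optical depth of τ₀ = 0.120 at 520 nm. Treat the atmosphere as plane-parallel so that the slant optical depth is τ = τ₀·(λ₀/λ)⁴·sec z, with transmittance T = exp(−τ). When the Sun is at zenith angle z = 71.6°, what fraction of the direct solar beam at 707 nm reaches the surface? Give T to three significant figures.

0.895

sec 71.6° = 3.1681.
τ = 0.120 × (520/707)⁴ × 3.1681 = 0.120 × 0.2926 × 3.1681 = 0.1113.
T = exp(−0.1113) = 0.8947.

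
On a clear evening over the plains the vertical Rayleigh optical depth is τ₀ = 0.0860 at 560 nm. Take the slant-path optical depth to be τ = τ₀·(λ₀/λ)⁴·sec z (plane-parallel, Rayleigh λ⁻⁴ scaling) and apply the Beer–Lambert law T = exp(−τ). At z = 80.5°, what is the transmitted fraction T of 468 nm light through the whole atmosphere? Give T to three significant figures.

0.344

sec 80.5° = 6.0589.
τ = 0.0860 × (560/468)⁴ × 6.0589 = 0.0860 × 2.0501 × 6.0589 = 1.0682.
T = exp(−1.0682) = 0.3436.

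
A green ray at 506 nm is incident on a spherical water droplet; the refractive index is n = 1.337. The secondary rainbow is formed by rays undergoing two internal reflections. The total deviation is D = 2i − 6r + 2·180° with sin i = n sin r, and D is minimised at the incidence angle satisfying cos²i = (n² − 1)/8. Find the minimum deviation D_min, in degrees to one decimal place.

cos²i = (1.78757 − 1)/8 = 0.09845; i = arccos(0.31376) = 71.714°.
sin r = sin 71.714°/1.337 = 0.71017; r = 45.249°.
D_min = 2·71.714° − 6·45.249° + 360° = 231.934°.

231.9°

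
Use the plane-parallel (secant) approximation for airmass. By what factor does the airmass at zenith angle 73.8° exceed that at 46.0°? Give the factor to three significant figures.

2.49

X(73.8°)/X(46.0°) = sec 73.8° / sec 46.0° = cos 46.0° / cos 73.8° = 0.6947/0.2790 = 2.4899.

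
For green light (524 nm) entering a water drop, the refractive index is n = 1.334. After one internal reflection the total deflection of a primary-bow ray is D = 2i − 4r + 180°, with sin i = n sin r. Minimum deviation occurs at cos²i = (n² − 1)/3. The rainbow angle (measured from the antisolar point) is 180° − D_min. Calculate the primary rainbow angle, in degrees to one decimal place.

cos²i = (1.77956 − 1)/3 = 0.25985; i = arccos(0.50976) = 59.352°.
sin r = sin 59.352°/1.334 = 0.64492; r = 40.159°.
D_min = 2·59.352° − 4·40.159° + 180° = 138.067°.
Rainbow angle = 180° − D_min = 41.933°.

41.9°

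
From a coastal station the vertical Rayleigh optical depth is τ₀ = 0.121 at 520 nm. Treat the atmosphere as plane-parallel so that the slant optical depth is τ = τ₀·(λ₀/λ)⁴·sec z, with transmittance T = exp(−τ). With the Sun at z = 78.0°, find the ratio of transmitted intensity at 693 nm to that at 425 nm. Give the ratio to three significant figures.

Airmass: sec 78.0° = 4.8097.
τ(693 nm) = 0.121 × (520/693)⁴ × 4.8097 = 0.121 × 0.3170 × 4.8097 = 0.1845.
τ(425 nm) = 0.121 × (520/425)⁴ × 4.8097 = 0.121 × 2.2411 × 4.8097 = 1.3043.
T(693)/T(425) = exp(τ_B − τ_A) = exp(1.1198) = 3.0641.

3.06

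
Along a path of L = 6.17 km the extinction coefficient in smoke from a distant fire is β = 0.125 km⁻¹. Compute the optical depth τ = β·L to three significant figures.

τ = β·L = 0.125 × 6.17 = 0.7712.

0.771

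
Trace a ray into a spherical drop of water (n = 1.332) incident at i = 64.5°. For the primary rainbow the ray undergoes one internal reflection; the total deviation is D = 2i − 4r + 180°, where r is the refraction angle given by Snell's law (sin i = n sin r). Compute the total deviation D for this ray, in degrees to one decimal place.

sin r = sin 64.5° / 1.332 = 0.9026/1.332 = 0.6776; r = 42.66°.
D = 2·64.5° − 4·42.66° + 180° = 129.00° − 170.63° + 180° = 138.37°.

138.4°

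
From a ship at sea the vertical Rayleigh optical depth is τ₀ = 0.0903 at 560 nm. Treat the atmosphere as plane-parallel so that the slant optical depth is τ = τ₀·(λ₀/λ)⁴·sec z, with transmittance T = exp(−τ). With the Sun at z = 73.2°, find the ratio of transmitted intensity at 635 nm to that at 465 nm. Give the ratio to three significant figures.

Airmass: sec 73.2° = 3.4598.
τ(635 nm) = 0.0903 × (560/635)⁴ × 3.4598 = 0.0903 × 0.6049 × 3.4598 = 0.1890.
τ(465 nm) = 0.0903 × (560/465)⁴ × 3.4598 = 0.0903 × 2.1035 × 3.4598 = 0.6572.
T(635)/T(465) = exp(τ_B − τ_A) = exp(0.4682) = 1.5971.

1.60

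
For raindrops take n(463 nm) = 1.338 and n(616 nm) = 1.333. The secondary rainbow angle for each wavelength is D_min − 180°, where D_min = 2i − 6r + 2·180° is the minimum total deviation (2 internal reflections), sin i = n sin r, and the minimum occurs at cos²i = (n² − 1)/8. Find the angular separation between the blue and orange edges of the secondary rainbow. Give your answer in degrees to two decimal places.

1.30°

At 463 nm (n = 1.338): cos²i = 0.09878 → i = 71.682°, r = 45.195°, D_min = 232.193°, rainbow angle = 52.193°.
At 616 nm (n = 1.333): cos²i = 0.09711 → i = 71.843°, r = 45.466°, D_min = 230.891°, rainbow angle = 50.891°.
Angular width = |52.193° − 50.891°| = 1.302°.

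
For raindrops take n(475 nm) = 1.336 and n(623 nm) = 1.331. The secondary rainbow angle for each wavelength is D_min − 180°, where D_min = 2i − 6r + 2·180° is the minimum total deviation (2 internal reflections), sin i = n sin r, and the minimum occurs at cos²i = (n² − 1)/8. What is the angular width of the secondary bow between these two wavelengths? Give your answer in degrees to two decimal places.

1.31°

At 475 nm (n = 1.336): cos²i = 0.09811 → i = 71.746°, r = 45.303°, D_min = 231.674°, rainbow angle = 51.674°.
At 623 nm (n = 1.331): cos²i = 0.09645 → i = 71.907°, r = 45.575°, D_min = 230.365°, rainbow angle = 50.365°.
Angular width = |51.674° − 50.365°| = 1.309°.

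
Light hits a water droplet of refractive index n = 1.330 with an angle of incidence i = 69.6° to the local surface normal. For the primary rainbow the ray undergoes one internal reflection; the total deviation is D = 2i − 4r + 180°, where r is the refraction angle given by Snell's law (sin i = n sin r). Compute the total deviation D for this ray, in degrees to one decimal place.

sin r = sin 69.6° / 1.330 = 0.9373/1.330 = 0.7047; r = 44.81°.
D = 2·69.6° − 4·44.81° + 180° = 139.20° − 179.23° + 180° = 139.97°.

140.0°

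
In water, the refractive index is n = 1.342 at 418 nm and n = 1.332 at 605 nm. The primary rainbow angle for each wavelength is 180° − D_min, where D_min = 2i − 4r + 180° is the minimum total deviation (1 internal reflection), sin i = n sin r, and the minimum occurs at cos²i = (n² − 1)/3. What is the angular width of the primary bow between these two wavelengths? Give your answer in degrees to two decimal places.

1.44°

At 418 nm (n = 1.342): cos²i = 0.26699 → i = 58.888°, r = 39.641°, D_min = 139.213°, rainbow angle = 40.787°.
At 605 nm (n = 1.332): cos²i = 0.25807 → i = 59.469°, r = 40.290°, D_min = 137.776°, rainbow angle = 42.224°.
Angular width = |40.787° − 42.224°| = 1.437°.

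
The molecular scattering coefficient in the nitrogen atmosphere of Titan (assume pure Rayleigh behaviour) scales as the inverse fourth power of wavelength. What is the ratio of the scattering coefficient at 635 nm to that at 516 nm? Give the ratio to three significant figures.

0.436

Rayleigh scattering ∝ λ⁻⁴, so the ratio of coefficients is the inverse fourth power of the wavelength ratio.
σ(635)/σ(516) = (516/635)⁴ = (0.8126)⁴ = 0.436.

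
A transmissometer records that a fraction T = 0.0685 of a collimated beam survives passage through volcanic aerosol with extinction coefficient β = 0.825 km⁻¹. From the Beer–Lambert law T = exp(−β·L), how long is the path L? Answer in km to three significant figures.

Beer–Lambert: T = exp(−βL) ⇒ L = −ln(T)/β = −ln(0.0685)/0.825 = 2.6809/0.825 = 3.25 km.

3.25 km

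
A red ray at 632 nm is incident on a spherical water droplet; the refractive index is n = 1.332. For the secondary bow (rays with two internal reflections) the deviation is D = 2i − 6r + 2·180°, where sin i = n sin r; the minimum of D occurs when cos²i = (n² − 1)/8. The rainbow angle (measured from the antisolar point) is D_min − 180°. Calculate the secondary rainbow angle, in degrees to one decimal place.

50.6°

cos²i = (1.77422 − 1)/8 = 0.09678; i = arccos(0.31109) = 71.875°.
sin r = sin 71.875°/1.332 = 0.71350; r = 45.520°.
D_min = 2·71.875° − 6·45.520° + 360° = 230.628°.
Rainbow angle = D_min − 180° = 50.628°.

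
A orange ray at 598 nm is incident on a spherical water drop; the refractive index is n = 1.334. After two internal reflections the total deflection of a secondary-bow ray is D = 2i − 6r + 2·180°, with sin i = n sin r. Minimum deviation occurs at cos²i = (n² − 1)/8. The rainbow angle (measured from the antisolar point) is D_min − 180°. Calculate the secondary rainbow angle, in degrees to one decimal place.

cos²i = (1.77956 − 1)/8 = 0.09744; i = arccos(0.31216) = 71.810°.
sin r = sin 71.810°/1.334 = 0.71217; r = 45.411°.
D_min = 2·71.810° − 6·45.411° + 360° = 231.153°.
Rainbow angle = D_min − 180° = 51.153°.

51.2°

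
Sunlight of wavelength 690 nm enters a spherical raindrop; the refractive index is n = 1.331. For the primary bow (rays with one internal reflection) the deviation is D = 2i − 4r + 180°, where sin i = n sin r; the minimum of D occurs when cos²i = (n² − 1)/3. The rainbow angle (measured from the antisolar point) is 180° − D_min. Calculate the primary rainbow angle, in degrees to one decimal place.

42.4°

cos²i = (1.77156 − 1)/3 = 0.25719; i = arccos(0.50714) = 59.527°.
sin r = sin 59.527°/1.331 = 0.64753; r = 40.356°.
D_min = 2·59.527° − 4·40.356° + 180° = 137.630°.
Rainbow angle = 180° − D_min = 42.370°.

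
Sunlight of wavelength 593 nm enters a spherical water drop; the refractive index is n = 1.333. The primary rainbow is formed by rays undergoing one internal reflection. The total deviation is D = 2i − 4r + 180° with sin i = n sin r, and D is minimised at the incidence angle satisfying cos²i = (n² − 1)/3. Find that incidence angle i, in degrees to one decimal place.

cos²i = (1.333² − 1)/3 = (1.77689 − 1)/3 = 0.25896.
cos i = 0.50888, so i = 59.410°.

59.4°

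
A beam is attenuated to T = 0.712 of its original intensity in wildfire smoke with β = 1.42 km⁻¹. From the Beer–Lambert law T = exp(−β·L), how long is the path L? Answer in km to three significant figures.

Beer–Lambert: T = exp(−βL) ⇒ L = −ln(T)/β = −ln(0.712)/1.42 = 0.3397/1.42 = 0.2392 km.

0.239 km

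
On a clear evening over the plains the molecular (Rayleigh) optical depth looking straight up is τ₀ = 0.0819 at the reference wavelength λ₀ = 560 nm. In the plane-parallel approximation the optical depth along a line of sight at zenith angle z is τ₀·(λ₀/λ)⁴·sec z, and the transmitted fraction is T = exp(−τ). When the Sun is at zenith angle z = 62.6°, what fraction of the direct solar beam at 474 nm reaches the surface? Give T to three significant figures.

sec 62.6° = 2.1730.
τ = 0.0819 × (560/474)⁴ × 2.1730 = 0.0819 × 1.9482 × 2.1730 = 0.3467.
T = exp(−0.3467) = 0.7070.

0.707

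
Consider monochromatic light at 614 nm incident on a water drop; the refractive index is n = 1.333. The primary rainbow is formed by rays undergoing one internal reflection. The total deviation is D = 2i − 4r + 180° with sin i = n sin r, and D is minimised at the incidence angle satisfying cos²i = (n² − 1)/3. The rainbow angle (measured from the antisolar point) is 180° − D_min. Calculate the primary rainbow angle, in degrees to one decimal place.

42.1°

cos²i = (1.77689 − 1)/3 = 0.25896; i = arccos(0.50888) = 59.410°.
sin r = sin 59.410°/1.333 = 0.64579; r = 40.225°.
D_min = 2·59.410° − 4·40.225° + 180° = 137.922°.
Rainbow angle = 180° − D_min = 42.078°.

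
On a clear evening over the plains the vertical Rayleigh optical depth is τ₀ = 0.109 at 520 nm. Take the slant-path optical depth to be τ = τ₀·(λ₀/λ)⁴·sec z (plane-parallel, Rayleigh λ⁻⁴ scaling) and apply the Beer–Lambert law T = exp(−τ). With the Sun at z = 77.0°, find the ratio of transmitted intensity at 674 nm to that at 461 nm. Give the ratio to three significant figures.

1.85

Airmass: sec 77.0° = 4.4454.
τ(674 nm) = 0.109 × (520/674)⁴ × 4.4454 = 0.109 × 0.3543 × 4.4454 = 0.1717.
τ(461 nm) = 0.109 × (520/461)⁴ × 4.4454 = 0.109 × 1.6189 × 4.4454 = 0.7844.
T(674)/T(461) = exp(τ_B − τ_A) = exp(0.6127) = 1.8455.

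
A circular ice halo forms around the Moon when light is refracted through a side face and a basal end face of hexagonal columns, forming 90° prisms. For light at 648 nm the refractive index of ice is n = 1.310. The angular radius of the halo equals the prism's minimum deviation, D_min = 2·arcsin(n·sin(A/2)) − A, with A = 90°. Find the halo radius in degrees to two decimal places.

n·sin(A/2) = 1.310 × sin 45° = 1.310 × 0.7071 = 0.9263.
D_min = 2·arcsin(0.9263) − 90° = 2 × 67.867° − 90° = 45.733°.

45.73°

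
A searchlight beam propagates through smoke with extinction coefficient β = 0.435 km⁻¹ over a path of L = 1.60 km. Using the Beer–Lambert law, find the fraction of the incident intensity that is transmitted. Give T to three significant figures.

τ = β·L = 0.435 × 1.60 = 0.6960.
T = exp(−0.6960) = 0.4986.

0.499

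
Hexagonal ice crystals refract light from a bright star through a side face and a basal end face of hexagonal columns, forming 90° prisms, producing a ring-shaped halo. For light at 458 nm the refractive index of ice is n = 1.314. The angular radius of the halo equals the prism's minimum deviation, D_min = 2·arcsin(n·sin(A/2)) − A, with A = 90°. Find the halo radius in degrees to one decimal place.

n·sin(A/2) = 1.314 × sin 45° = 1.314 × 0.7071 = 0.9291.
D_min = 2·arcsin(0.9291) − 90° = 2 × 68.301° − 90° = 46.602°.

46.6°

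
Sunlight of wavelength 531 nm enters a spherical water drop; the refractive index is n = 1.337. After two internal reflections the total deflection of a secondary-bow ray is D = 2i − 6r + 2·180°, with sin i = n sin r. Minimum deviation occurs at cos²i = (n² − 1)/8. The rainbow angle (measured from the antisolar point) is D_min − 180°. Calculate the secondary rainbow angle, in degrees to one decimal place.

51.9°

cos²i = (1.78757 − 1)/8 = 0.09845; i = arccos(0.31376) = 71.714°.
sin r = sin 71.714°/1.337 = 0.71017; r = 45.249°.
D_min = 2·71.714° − 6·45.249° + 360° = 231.934°.
Rainbow angle = D_min − 180° = 51.934°.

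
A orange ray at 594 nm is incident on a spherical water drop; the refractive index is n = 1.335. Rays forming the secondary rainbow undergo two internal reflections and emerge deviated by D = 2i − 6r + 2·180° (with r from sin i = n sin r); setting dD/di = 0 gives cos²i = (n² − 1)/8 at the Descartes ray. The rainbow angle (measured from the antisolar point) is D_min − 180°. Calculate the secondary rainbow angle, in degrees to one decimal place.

51.4°

cos²i = (1.78222 − 1)/8 = 0.09778; i = arccos(0.31269) = 71.778°.
sin r = sin 71.778°/1.335 = 0.71150; r = 45.357°.
D_min = 2·71.778° − 6·45.357° + 360° = 231.414°.
Rainbow angle = D_min − 180° = 51.414°.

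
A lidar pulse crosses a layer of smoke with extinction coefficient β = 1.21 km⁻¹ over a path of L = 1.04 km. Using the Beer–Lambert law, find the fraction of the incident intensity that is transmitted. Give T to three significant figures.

τ = β·L = 1.21 × 1.04 = 1.2584.
T = exp(−1.2584) = 0.2841.

0.284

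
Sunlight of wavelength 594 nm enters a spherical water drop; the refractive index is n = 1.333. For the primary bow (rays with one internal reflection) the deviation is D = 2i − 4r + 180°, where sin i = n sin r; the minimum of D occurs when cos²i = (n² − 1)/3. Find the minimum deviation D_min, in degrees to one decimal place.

137.9°

cos²i = (1.77689 − 1)/3 = 0.25896; i = arccos(0.50888) = 59.410°.
sin r = sin 59.410°/1.333 = 0.64579; r = 40.225°.
D_min = 2·59.410° − 4·40.225° + 180° = 137.922°.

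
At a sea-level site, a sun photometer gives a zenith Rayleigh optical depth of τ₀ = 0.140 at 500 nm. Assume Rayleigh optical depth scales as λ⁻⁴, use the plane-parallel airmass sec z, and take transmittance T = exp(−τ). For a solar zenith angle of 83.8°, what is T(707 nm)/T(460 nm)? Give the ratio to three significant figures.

Airmass: sec 83.8° = 9.2593.
τ(707 nm) = 0.140 × (500/707)⁴ × 9.2593 = 0.140 × 0.2502 × 9.2593 = 0.3243.
τ(460 nm) = 0.140 × (500/460)⁴ × 9.2593 = 0.140 × 1.3959 × 9.2593 = 1.8095.
T(707)/T(460) = exp(τ_B − τ_A) = exp(1.4852) = 4.4159.

4.42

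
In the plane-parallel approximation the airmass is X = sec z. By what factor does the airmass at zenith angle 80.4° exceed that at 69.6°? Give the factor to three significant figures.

X(80.4°)/X(69.6°) = sec 80.4° / sec 69.6° = cos 69.6° / cos 80.4° = 0.3486/0.1668 = 2.0902.

2.09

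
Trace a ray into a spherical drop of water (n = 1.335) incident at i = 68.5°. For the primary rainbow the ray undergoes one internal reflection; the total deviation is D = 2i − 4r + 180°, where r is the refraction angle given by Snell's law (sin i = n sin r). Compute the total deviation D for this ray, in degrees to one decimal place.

sin r = sin 68.5° / 1.335 = 0.9304/1.335 = 0.6969; r = 44.18°.
D = 2·68.5° − 4·44.18° + 180° = 137.00° − 176.73° + 180° = 140.27°.

140.3°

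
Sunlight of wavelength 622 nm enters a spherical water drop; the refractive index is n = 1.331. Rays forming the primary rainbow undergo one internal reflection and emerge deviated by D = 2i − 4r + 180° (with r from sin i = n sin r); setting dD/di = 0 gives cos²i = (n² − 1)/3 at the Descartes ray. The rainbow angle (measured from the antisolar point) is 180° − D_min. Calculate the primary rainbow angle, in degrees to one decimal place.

cos²i = (1.77156 − 1)/3 = 0.25719; i = arccos(0.50714) = 59.527°.
sin r = sin 59.527°/1.331 = 0.64753; r = 40.356°.
D_min = 2·59.527° − 4·40.356° + 180° = 137.630°.
Rainbow angle = 180° − D_min = 42.370°.

42.4°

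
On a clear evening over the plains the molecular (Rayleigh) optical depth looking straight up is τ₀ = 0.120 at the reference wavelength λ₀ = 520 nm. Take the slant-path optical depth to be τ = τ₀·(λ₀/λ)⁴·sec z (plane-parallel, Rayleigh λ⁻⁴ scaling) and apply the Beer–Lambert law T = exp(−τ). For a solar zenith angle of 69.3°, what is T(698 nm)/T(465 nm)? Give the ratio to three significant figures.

1.53

Airmass: sec 69.3° = 2.8291.
τ(698 nm) = 0.120 × (520/698)⁴ × 2.8291 = 0.120 × 0.3080 × 2.8291 = 0.1046.
τ(465 nm) = 0.120 × (520/465)⁴ × 2.8291 = 0.120 × 1.5639 × 2.8291 = 0.5309.
T(698)/T(465) = exp(τ_B − τ_A) = exp(0.4263) = 1.5316.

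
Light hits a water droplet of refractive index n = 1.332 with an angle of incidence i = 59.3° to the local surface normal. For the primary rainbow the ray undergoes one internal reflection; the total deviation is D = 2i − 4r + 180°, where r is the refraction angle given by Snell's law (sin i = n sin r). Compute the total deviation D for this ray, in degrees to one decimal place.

sin r = sin 59.3° / 1.332 = 0.8599/1.332 = 0.6455; r = 40.21°.
D = 2·59.3° − 4·40.21° + 180° = 118.60° − 160.82° + 180° = 137.78°.

137.8°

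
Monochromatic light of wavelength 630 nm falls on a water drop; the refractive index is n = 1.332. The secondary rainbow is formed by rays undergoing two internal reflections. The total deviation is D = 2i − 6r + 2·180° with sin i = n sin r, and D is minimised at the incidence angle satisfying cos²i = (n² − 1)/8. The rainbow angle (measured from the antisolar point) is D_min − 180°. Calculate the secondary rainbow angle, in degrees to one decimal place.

cos²i = (1.77422 − 1)/8 = 0.09678; i = arccos(0.31109) = 71.875°.
sin r = sin 71.875°/1.332 = 0.71350; r = 45.520°.
D_min = 2·71.875° − 6·45.520° + 360° = 230.628°.
Rainbow angle = D_min − 180° = 50.628°.

50.6°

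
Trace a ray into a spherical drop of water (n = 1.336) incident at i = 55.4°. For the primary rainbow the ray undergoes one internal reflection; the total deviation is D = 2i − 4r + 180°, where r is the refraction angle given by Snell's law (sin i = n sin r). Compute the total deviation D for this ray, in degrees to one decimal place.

sin r = sin 55.4° / 1.336 = 0.8231/1.336 = 0.6161; r = 38.03°.
D = 2·55.4° − 4·38.03° + 180° = 110.80° − 152.13° + 180° = 138.67°.

138.7°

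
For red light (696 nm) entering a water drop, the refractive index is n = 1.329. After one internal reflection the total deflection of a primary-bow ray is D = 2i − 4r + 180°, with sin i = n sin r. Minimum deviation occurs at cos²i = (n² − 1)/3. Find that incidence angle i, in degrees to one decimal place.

59.6°

cos²i = (1.329² − 1)/3 = (1.76624 − 1)/3 = 0.25541.
cos i = 0.50538, so i = 59.643°.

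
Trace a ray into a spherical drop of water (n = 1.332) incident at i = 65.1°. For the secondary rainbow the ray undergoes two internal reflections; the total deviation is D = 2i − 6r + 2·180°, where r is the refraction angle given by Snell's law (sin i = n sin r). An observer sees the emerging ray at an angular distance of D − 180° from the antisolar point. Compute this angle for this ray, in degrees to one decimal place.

sin r = sin 65.1° / 1.332 = 0.9070/1.332 = 0.6810; r = 42.92°.
D = 2·65.1° − 6·42.92° + 2·180° = 130.20° − 257.51° + 360° = 232.69°.
Angle from antisolar point = D − 180° = 52.69°.

52.7°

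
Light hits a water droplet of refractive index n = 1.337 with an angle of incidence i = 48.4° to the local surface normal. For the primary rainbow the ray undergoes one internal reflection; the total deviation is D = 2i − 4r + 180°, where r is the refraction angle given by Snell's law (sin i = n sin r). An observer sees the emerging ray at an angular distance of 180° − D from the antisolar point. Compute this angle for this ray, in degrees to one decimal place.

sin r = sin 48.4° / 1.337 = 0.7478/1.337 = 0.5593; r = 34.01°.
D = 2·48.4° − 4·34.01° + 180° = 96.80° − 136.03° + 180° = 140.77°.
Angle from antisolar point = 180° − D = 39.23°.

39.2°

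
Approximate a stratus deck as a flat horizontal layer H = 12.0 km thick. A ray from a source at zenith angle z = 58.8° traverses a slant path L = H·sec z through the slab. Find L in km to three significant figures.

sec z = 1/cos 58.8° = 1.9304.
L = 12.0 × 1.9304 = 23.165 km.

23.2 km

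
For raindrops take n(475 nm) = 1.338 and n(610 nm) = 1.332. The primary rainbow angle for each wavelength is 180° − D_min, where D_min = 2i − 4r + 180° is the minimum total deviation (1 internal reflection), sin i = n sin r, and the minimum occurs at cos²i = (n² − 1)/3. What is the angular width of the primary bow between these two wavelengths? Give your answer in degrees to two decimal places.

0.87°

At 475 nm (n = 1.338): cos²i = 0.26341 → i = 59.120°, r = 39.899°, D_min = 138.643°, rainbow angle = 41.357°.
At 610 nm (n = 1.332): cos²i = 0.25807 → i = 59.469°, r = 40.290°, D_min = 137.776°, rainbow angle = 42.224°.
Angular width = |41.357° − 42.224°| = 0.867°.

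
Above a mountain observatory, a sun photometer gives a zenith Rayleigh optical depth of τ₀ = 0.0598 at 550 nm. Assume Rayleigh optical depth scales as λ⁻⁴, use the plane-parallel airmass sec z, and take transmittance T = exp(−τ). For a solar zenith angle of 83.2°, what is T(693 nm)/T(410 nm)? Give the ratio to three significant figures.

Airmass: sec 83.2° = 8.4457.
τ(693 nm) = 0.0598 × (550/693)⁴ × 8.4457 = 0.0598 × 0.3968 × 8.4457 = 0.2004.
τ(410 nm) = 0.0598 × (550/410)⁴ × 8.4457 = 0.0598 × 3.2383 × 8.4457 = 1.6355.
T(693)/T(410) = exp(τ_B − τ_A) = exp(1.4351) = 4.2001.

4.20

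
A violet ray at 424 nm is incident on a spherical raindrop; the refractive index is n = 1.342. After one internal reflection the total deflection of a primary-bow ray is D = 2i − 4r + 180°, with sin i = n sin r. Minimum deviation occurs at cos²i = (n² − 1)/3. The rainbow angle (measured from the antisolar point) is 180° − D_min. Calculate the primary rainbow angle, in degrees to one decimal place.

40.8°

cos²i = (1.80096 − 1)/3 = 0.26699; i = arccos(0.51671) = 58.888°.
sin r = sin 58.888°/1.342 = 0.63797; r = 39.641°.
D_min = 2·58.888° − 4·39.641° + 180° = 139.213°.
Rainbow angle = 180° − D_min = 40.787°.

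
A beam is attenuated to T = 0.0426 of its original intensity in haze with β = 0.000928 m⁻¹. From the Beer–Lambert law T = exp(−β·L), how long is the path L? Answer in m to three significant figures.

Beer–Lambert: T = exp(−βL) ⇒ L = −ln(T)/β = −ln(0.0426)/0.000928 = 3.1559/0.000928 = 3401 m.

3400 m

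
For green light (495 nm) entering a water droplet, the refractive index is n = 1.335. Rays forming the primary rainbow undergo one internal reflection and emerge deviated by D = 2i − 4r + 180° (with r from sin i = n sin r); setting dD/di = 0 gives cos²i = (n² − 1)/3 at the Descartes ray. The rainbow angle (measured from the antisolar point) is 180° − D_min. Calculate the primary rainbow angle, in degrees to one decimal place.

41.8°

cos²i = (1.78222 − 1)/3 = 0.26074; i = arccos(0.51063) = 59.294°.
sin r = sin 59.294°/1.335 = 0.64405; r = 40.094°.
D_min = 2·59.294° − 4·40.094° + 180° = 138.212°.
Rainbow angle = 180° − D_min = 41.788°.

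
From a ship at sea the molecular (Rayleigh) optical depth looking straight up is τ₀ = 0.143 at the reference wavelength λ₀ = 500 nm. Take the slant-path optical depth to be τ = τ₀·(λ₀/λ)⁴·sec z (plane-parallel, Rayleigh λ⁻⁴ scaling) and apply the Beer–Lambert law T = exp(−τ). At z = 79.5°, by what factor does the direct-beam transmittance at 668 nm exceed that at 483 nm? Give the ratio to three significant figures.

Airmass: sec 79.5° = 5.4874.
τ(668 nm) = 0.143 × (500/668)⁴ × 5.4874 = 0.143 × 0.3139 × 5.4874 = 0.2463.
τ(483 nm) = 0.143 × (500/483)⁴ × 5.4874 = 0.143 × 1.1484 × 5.4874 = 0.9011.
T(668)/T(483) = exp(τ_B − τ_A) = exp(0.6548) = 1.9248.

1.92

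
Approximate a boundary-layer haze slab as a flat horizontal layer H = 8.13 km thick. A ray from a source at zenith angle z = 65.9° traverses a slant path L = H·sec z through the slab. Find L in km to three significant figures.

sec z = 1/cos 65.9° = 2.4490.
L = 8.13 × 2.4490 = 19.910 km.

19.9 km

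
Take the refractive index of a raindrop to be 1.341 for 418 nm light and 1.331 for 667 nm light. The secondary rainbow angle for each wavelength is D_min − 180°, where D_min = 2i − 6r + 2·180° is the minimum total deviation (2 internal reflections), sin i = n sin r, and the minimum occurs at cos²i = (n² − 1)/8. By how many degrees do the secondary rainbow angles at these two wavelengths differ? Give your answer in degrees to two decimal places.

At 418 nm (n = 1.341): cos²i = 0.09979 → i = 71.586°, r = 45.034°, D_min = 232.966°, rainbow angle = 52.966°.
At 667 nm (n = 1.331): cos²i = 0.09645 → i = 71.907°, r = 45.575°, D_min = 230.365°, rainbow angle = 50.365°.
Angular width = |52.966° − 50.365°| = 2.601°.

2.60°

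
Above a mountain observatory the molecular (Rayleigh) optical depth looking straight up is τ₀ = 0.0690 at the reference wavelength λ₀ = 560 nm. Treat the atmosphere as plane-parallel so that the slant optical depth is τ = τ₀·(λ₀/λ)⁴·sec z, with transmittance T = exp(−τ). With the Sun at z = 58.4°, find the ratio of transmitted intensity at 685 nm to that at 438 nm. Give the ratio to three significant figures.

Airmass: sec 58.4° = 1.9084.
τ(685 nm) = 0.0690 × (560/685)⁴ × 1.9084 = 0.0690 × 0.4467 × 1.9084 = 0.0588.
τ(438 nm) = 0.0690 × (560/438)⁴ × 1.9084 = 0.0690 × 2.6721 × 1.9084 = 0.3519.
T(685)/T(438) = exp(τ_B − τ_A) = exp(0.2931) = 1.3405.

1.34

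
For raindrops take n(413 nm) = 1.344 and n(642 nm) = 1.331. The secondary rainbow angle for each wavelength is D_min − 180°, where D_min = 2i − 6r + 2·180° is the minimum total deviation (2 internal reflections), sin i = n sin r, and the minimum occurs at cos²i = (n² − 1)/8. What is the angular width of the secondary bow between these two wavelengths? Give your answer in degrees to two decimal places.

At 413 nm (n = 1.344): cos²i = 0.10079 → i = 71.490°, r = 44.874°, D_min = 233.733°, rainbow angle = 53.733°.
At 642 nm (n = 1.331): cos²i = 0.09645 → i = 71.907°, r = 45.575°, D_min = 230.365°, rainbow angle = 50.365°.
Angular width = |53.733° − 50.365°| = 3.368°.

3.37°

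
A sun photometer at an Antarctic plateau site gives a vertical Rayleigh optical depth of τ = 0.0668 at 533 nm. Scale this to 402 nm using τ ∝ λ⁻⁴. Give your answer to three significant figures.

0.206

τ(402 nm) = τ(533 nm) × (533/402)⁴ = 0.0668 × (1.3259)⁴ = 0.0668 × 3.0903 = 0.2064.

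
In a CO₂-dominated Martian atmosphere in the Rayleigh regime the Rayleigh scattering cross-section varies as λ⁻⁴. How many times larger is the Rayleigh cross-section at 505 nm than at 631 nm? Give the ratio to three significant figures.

Rayleigh scattering ∝ λ⁻⁴, so the ratio of coefficients is the inverse fourth power of the wavelength ratio.
σ(505)/σ(631) = (631/505)⁴ = (1.2495)⁴ = 2.438.

2.44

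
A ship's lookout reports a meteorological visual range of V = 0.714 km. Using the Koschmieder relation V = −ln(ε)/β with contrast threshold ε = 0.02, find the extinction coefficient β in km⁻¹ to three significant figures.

β = −ln(0.02) / V = 3.912 / 0.714 = 5.4790 km⁻¹.

5.48 km⁻¹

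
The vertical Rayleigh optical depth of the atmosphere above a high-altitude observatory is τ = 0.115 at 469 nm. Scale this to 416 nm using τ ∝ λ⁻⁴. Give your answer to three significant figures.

τ(416 nm) = τ(469 nm) × (469/416)⁴ = 0.115 × (1.1274)⁴ = 0.115 × 1.6155 = 0.1858.

0.186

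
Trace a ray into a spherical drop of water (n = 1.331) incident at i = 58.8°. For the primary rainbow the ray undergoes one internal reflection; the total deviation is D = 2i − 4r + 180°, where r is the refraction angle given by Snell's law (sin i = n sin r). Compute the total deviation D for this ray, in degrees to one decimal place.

137.6°

sin r = sin 58.8° / 1.331 = 0.8554/1.331 = 0.6426; r = 39.99°.
D = 2·58.8° − 4·39.99° + 180° = 117.60° − 159.96° + 180° = 137.64°.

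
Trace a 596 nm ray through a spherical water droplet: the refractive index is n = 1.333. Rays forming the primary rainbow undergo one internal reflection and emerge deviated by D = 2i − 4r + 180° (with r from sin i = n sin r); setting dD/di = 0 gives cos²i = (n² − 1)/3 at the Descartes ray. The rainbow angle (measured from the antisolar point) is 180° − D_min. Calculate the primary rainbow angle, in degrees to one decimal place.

42.1°

cos²i = (1.77689 − 1)/3 = 0.25896; i = arccos(0.50888) = 59.410°.
sin r = sin 59.410°/1.333 = 0.64579; r = 40.225°.
D_min = 2·59.410° − 4·40.225° + 180° = 137.922°.
Rainbow angle = 180° − D_min = 42.078°.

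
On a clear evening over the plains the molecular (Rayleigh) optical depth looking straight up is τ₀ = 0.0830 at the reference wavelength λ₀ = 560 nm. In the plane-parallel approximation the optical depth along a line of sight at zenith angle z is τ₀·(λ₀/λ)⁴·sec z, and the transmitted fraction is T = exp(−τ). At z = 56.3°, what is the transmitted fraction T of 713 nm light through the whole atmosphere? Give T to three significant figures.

0.945

sec 56.3° = 1.8023.
τ = 0.0830 × (560/713)⁴ × 1.8023 = 0.0830 × 0.3805 × 1.8023 = 0.0569.
T = exp(−0.0569) = 0.9447.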